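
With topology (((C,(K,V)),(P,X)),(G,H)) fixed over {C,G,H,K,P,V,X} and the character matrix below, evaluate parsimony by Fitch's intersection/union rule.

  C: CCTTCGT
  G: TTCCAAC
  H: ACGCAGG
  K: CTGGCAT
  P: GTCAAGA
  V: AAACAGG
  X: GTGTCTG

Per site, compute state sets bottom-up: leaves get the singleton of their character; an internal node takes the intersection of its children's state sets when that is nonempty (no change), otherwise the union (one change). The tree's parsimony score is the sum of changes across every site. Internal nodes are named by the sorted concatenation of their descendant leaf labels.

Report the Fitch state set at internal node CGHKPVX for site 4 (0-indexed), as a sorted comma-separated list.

A,C

[col 0] KV: children K:{C}, V:{A} ∪→ {A,C}; cost 1
[col 0] CKV: children C:{C}, KV:{A,C} ∩→ {C}; cost 0
[col 0] PX: children P:{G}, X:{G} ∩→ {G}; cost 0
[col 0] CKPVX: children CKV:{C}, PX:{G} ∪→ {C,G}; cost 1
[col 0] GH: children G:{T}, H:{A} ∪→ {A,T}; cost 1
[col 0] CGHKPVX: children CKPVX:{C,G}, GH:{A,T} ∪→ {A,C,G,T}; cost 1
[col 1] KV: children K:{T}, V:{A} ∪→ {A,T}; cost 1
[col 1] CKV: children C:{C}, KV:{A,T} ∪→ {A,C,T}; cost 1
[col 1] PX: children P:{T}, X:{T} ∩→ {T}; cost 0
[col 1] CKPVX: children CKV:{A,C,T}, PX:{T} ∩→ {T}; cost 0
[col 1] GH: children G:{T}, H:{C} ∪→ {C,T}; cost 1
[col 1] CGHKPVX: children CKPVX:{T}, GH:{C,T} ∩→ {T}; cost 0
[col 2] KV: children K:{G}, V:{A} ∪→ {A,G}; cost 1
[col 2] CKV: children C:{T}, KV:{A,G} ∪→ {A,G,T}; cost 1
[col 2] PX: children P:{C}, X:{G} ∪→ {C,G}; cost 1
[col 2] CKPVX: children CKV:{A,G,T}, PX:{C,G} ∩→ {G}; cost 0
[col 2] GH: children G:{C}, H:{G} ∪→ {C,G}; cost 1
[col 2] CGHKPVX: children CKPVX:{G}, GH:{C,G} ∩→ {G}; cost 0
[col 3] KV: children K:{G}, V:{C} ∪→ {C,G}; cost 1
[col 3] CKV: children C:{T}, KV:{C,G} ∪→ {C,G,T}; cost 1
[col 3] PX: children P:{A}, X:{T} ∪→ {A,T}; cost 1
[col 3] CKPVX: children CKV:{C,G,T}, PX:{A,T} ∩→ {T}; cost 0
[col 3] GH: children G:{C}, H:{C} ∩→ {C}; cost 0
[col 3] CGHKPVX: children CKPVX:{T}, GH:{C} ∪→ {C,T}; cost 1
[col 4] KV: children K:{C}, V:{A} ∪→ {A,C}; cost 1
[col 4] CKV: children C:{C}, KV:{A,C} ∩→ {C}; cost 0
[col 4] PX: children P:{A}, X:{C} ∪→ {A,C}; cost 1
[col 4] CKPVX: children CKV:{C}, PX:{A,C} ∩→ {C}; cost 0
[col 4] GH: children G:{A}, H:{A} ∩→ {A}; cost 0
[col 4] CGHKPVX: children CKPVX:{C}, GH:{A} ∪→ {A,C}; cost 1
[col 5] KV: children K:{A}, V:{G} ∪→ {A,G}; cost 1
[col 5] CKV: children C:{G}, KV:{A,G} ∩→ {G}; cost 0
[col 5] PX: children P:{G}, X:{T} ∪→ {G,T}; cost 1
[col 5] CKPVX: children CKV:{G}, PX:{G,T} ∩→ {G}; cost 0
[col 5] GH: children G:{A}, H:{G} ∪→ {A,G}; cost 1
[col 5] CGHKPVX: children CKPVX:{G}, GH:{A,G} ∩→ {G}; cost 0
[col 6] KV: children K:{T}, V:{G} ∪→ {G,T}; cost 1
[col 6] CKV: children C:{T}, KV:{G,T} ∩→ {T}; cost 0
[col 6] PX: children P:{A}, X:{G} ∪→ {A,G}; cost 1
[col 6] CKPVX: children CKV:{T}, PX:{A,G} ∪→ {A,G,T}; cost 1
[col 6] GH: children G:{C}, H:{G} ∪→ {C,G}; cost 1
[col 6] CGHKPVX: children CKPVX:{A,G,T}, GH:{C,G} ∩→ {G}; cost 0
per-site changes: [4, 3, 4, 4, 3, 3, 4]; total = 25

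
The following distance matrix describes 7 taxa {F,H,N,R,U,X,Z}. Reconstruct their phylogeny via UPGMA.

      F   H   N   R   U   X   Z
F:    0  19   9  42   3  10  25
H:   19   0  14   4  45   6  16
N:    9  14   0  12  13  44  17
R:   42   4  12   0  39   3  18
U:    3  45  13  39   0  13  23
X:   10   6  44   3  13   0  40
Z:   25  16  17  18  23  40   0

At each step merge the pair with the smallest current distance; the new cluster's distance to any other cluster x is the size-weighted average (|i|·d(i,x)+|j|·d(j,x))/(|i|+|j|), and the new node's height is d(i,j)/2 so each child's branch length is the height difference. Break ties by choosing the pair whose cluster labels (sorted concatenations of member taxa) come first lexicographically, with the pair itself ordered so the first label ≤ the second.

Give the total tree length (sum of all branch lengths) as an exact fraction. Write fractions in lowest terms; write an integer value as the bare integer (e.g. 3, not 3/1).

287/6

iteration 1: select F,U (d=3); attach at lengths (3/2, 3/2); label the merged cluster FU
  updated: d(FU,H)=32, d(FU,N)=11, d(FU,R)=81/2, d(FU,X)=23/2, d(FU,Z)=24
iteration 2: select R,X (d=3); attach at lengths (3/2, 3/2); label the merged cluster RX
  updated: d(FU,RX)=26, d(H,RX)=5, d(N,RX)=28, d(RX,Z)=29
iteration 3: select H,RX (d=5); attach at lengths (5/2, 1); label the merged cluster HRX
  updated: d(FU,HRX)=28, d(HRX,N)=70/3, d(HRX,Z)=74/3
iteration 4: select FU,N (d=11); attach at lengths (4, 11/2); label the merged cluster FNU
  updated: d(FNU,HRX)=238/9, d(FNU,Z)=65/3
iteration 5: select FNU,Z (d=65/3); attach at lengths (16/3, 65/6); label the merged cluster FNUZ
  updated: d(FNUZ,HRX)=26
iteration 6: select FNUZ,HRX (d=26); attach at lengths (13/6, 21/2); label the merged cluster FHNRUXZ
final tree: ((((F:3/2,U:3/2):4,N:11/2):16/3,Z:65/6):13/6,(H:5/2,(R:3/2,X:3/2):1):21/2)
total length: 287/6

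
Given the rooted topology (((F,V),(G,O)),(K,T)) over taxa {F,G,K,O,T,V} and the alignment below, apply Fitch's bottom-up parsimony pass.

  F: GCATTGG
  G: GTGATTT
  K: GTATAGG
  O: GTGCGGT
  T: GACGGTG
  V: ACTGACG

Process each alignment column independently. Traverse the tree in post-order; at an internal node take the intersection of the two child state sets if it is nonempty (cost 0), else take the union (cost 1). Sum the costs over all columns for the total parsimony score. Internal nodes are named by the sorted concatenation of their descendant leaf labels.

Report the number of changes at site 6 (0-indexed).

1

site 0, node FV: F={G} ∪ V={A} → {A,G} (+1)
site 0, node GO: G={G} ∩ O={G} → {G} (+0)
site 0, node FGOV: FV={A,G} ∩ GO={G} → {G} (+0)
site 0, node KT: K={G} ∩ T={G} → {G} (+0)
site 0, node FGKOTV: FGOV={G} ∩ KT={G} → {G} (+0)
site 1, node FV: F={C} ∩ V={C} → {C} (+0)
site 1, node GO: G={T} ∩ O={T} → {T} (+0)
site 1, node FGOV: FV={C} ∪ GO={T} → {C,T} (+1)
site 1, node KT: K={T} ∪ T={A} → {A,T} (+1)
site 1, node FGKOTV: FGOV={C,T} ∩ KT={A,T} → {T} (+0)
site 2, node FV: F={A} ∪ V={T} → {A,T} (+1)
site 2, node GO: G={G} ∩ O={G} → {G} (+0)
site 2, node FGOV: FV={A,T} ∪ GO={G} → {A,G,T} (+1)
site 2, node KT: K={A} ∪ T={C} → {A,C} (+1)
site 2, node FGKOTV: FGOV={A,G,T} ∩ KT={A,C} → {A} (+0)
site 3, node FV: F={T} ∪ V={G} → {G,T} (+1)
site 3, node GO: G={A} ∪ O={C} → {A,C} (+1)
site 3, node FGOV: FV={G,T} ∪ GO={A,C} → {A,C,G,T} (+1)
site 3, node KT: K={T} ∪ T={G} → {G,T} (+1)
site 3, node FGKOTV: FGOV={A,C,G,T} ∩ KT={G,T} → {G,T} (+0)
site 4, node FV: F={T} ∪ V={A} → {A,T} (+1)
site 4, node GO: G={T} ∪ O={G} → {G,T} (+1)
site 4, node FGOV: FV={A,T} ∩ GO={G,T} → {T} (+0)
site 4, node KT: K={A} ∪ T={G} → {A,G} (+1)
site 4, node FGKOTV: FGOV={T} ∪ KT={A,G} → {A,G,T} (+1)
site 5, node FV: F={G} ∪ V={C} → {C,G} (+1)
site 5, node GO: G={T} ∪ O={G} → {G,T} (+1)
site 5, node FGOV: FV={C,G} ∩ GO={G,T} → {G} (+0)
site 5, node KT: K={G} ∪ T={T} → {G,T} (+1)
site 5, node FGKOTV: FGOV={G} ∩ KT={G,T} → {G} (+0)
site 6, node FV: F={G} ∩ V={G} → {G} (+0)
site 6, node GO: G={T} ∩ O={T} → {T} (+0)
site 6, node FGOV: FV={G} ∪ GO={T} → {G,T} (+1)
site 6, node KT: K={G} ∩ T={G} → {G} (+0)
site 6, node FGKOTV: FGOV={G,T} ∩ KT={G} → {G} (+0)
per-site changes: [1, 2, 3, 4, 4, 3, 1]; total = 18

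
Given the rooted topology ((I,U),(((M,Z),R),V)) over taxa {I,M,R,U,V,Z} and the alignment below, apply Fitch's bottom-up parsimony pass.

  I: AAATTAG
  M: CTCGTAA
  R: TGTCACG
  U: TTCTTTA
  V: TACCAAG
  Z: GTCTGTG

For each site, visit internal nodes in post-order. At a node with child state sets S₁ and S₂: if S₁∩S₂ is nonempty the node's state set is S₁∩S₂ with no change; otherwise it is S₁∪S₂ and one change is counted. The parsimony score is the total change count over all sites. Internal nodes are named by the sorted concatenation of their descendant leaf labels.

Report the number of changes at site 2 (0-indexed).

2

IU@0: {A} ∪ {T} = {A,T} (union, +1)
MZ@0: {C} ∪ {G} = {C,G} (union, +1)
MRZ@0: {C,G} ∪ {T} = {C,G,T} (union, +1)
MRVZ@0: {C,G,T} ∩ {T} = {T} (intersection, +0)
IMRUVZ@0: {A,T} ∩ {T} = {T} (intersection, +0)
IU@1: {A} ∪ {T} = {A,T} (union, +1)
MZ@1: {T} ∩ {T} = {T} (intersection, +0)
MRZ@1: {T} ∪ {G} = {G,T} (union, +1)
MRVZ@1: {G,T} ∪ {A} = {A,G,T} (union, +1)
IMRUVZ@1: {A,T} ∩ {A,G,T} = {A,T} (intersection, +0)
IU@2: {A} ∪ {C} = {A,C} (union, +1)
MZ@2: {C} ∩ {C} = {C} (intersection, +0)
MRZ@2: {C} ∪ {T} = {C,T} (union, +1)
MRVZ@2: {C,T} ∩ {C} = {C} (intersection, +0)
IMRUVZ@2: {A,C} ∩ {C} = {C} (intersection, +0)
IU@3: {T} ∩ {T} = {T} (intersection, +0)
MZ@3: {G} ∪ {T} = {G,T} (union, +1)
MRZ@3: {G,T} ∪ {C} = {C,G,T} (union, +1)
MRVZ@3: {C,G,T} ∩ {C} = {C} (intersection, +0)
IMRUVZ@3: {T} ∪ {C} = {C,T} (union, +1)
IU@4: {T} ∩ {T} = {T} (intersection, +0)
MZ@4: {T} ∪ {G} = {G,T} (union, +1)
MRZ@4: {G,T} ∪ {A} = {A,G,T} (union, +1)
MRVZ@4: {A,G,T} ∩ {A} = {A} (intersection, +0)
IMRUVZ@4: {T} ∪ {A} = {A,T} (union, +1)
IU@5: {A} ∪ {T} = {A,T} (union, +1)
MZ@5: {A} ∪ {T} = {A,T} (union, +1)
MRZ@5: {A,T} ∪ {C} = {A,C,T} (union, +1)
MRVZ@5: {A,C,T} ∩ {A} = {A} (intersection, +0)
IMRUVZ@5: {A,T} ∩ {A} = {A} (intersection, +0)
IU@6: {G} ∪ {A} = {A,G} (union, +1)
MZ@6: {A} ∪ {G} = {A,G} (union, +1)
MRZ@6: {A,G} ∩ {G} = {G} (intersection, +0)
MRVZ@6: {G} ∩ {G} = {G} (intersection, +0)
IMRUVZ@6: {A,G} ∩ {G} = {G} (intersection, +0)
per-site changes: [3, 3, 2, 3, 3, 3, 2]; total = 19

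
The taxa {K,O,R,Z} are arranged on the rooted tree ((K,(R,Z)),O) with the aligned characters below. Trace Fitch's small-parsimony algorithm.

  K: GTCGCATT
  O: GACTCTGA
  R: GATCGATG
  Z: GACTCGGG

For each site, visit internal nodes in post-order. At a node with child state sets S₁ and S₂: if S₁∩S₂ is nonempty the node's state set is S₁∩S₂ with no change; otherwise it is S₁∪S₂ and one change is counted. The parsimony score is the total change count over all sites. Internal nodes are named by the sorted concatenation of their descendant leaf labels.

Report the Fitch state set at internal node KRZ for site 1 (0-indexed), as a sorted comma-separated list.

[col 0] RZ: children R:{G}, Z:{G} ∩→ {G}; cost 0
[col 0] KRZ: children K:{G}, RZ:{G} ∩→ {G}; cost 0
[col 0] KORZ: children KRZ:{G}, O:{G} ∩→ {G}; cost 0
[col 1] RZ: children R:{A}, Z:{A} ∩→ {A}; cost 0
[col 1] KRZ: children K:{T}, RZ:{A} ∪→ {A,T}; cost 1
[col 1] KORZ: children KRZ:{A,T}, O:{A} ∩→ {A}; cost 0
[col 2] RZ: children R:{T}, Z:{C} ∪→ {C,T}; cost 1
[col 2] KRZ: children K:{C}, RZ:{C,T} ∩→ {C}; cost 0
[col 2] KORZ: children KRZ:{C}, O:{C} ∩→ {C}; cost 0
[col 3] RZ: children R:{C}, Z:{T} ∪→ {C,T}; cost 1
[col 3] KRZ: children K:{G}, RZ:{C,T} ∪→ {C,G,T}; cost 1
[col 3] KORZ: children KRZ:{C,G,T}, O:{T} ∩→ {T}; cost 0
[col 4] RZ: children R:{G}, Z:{C} ∪→ {C,G}; cost 1
[col 4] KRZ: children K:{C}, RZ:{C,G} ∩→ {C}; cost 0
[col 4] KORZ: children KRZ:{C}, O:{C} ∩→ {C}; cost 0
[col 5] RZ: children R:{A}, Z:{G} ∪→ {A,G}; cost 1
[col 5] KRZ: children K:{A}, RZ:{A,G} ∩→ {A}; cost 0
[col 5] KORZ: children KRZ:{A}, O:{T} ∪→ {A,T}; cost 1
[col 6] RZ: children R:{T}, Z:{G} ∪→ {G,T}; cost 1
[col 6] KRZ: children K:{T}, RZ:{G,T} ∩→ {T}; cost 0
[col 6] KORZ: children KRZ:{T}, O:{G} ∪→ {G,T}; cost 1
[col 7] RZ: children R:{G}, Z:{G} ∩→ {G}; cost 0
[col 7] KRZ: children K:{T}, RZ:{G} ∪→ {G,T}; cost 1
[col 7] KORZ: children KRZ:{G,T}, O:{A} ∪→ {A,G,T}; cost 1
per-site changes: [0, 1, 1, 2, 1, 2, 2, 2]; total = 11

A,T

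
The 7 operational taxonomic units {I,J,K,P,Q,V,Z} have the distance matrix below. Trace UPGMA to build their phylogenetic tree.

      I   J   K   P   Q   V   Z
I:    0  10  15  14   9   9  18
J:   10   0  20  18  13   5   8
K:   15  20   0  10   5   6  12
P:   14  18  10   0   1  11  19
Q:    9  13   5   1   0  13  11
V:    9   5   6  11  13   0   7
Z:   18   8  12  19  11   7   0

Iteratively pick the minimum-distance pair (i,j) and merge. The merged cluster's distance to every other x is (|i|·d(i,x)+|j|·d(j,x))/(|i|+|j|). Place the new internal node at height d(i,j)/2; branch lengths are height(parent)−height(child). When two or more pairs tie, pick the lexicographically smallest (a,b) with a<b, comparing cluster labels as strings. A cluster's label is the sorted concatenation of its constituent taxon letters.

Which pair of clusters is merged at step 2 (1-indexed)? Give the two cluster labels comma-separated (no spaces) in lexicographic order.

J,V

iteration 1: select P,Q (d=1); attach at lengths (1/2, 1/2); label the merged cluster PQ
  updated: d(I,PQ)=23/2, d(J,PQ)=31/2, d(K,PQ)=15/2, d(PQ,V)=12, d(PQ,Z)=15
iteration 2: select J,V (d=5); attach at lengths (5/2, 5/2); label the merged cluster JV
  updated: d(I,JV)=19/2, d(JV,K)=13, d(JV,PQ)=55/4, d(JV,Z)=15/2
iteration 3: select JV,Z (d=15/2); attach at lengths (5/4, 15/4); label the merged cluster JVZ
  updated: d(I,JVZ)=37/3, d(JVZ,K)=38/3, d(JVZ,PQ)=85/6
iteration 4: select K,PQ (d=15/2); attach at lengths (15/4, 13/4); label the merged cluster KPQ
  updated: d(I,KPQ)=38/3, d(JVZ,KPQ)=41/3
iteration 5: select I,JVZ (d=37/3); attach at lengths (37/6, 29/12); label the merged cluster IJVZ
  updated: d(IJVZ,KPQ)=161/12
iteration 6: select IJVZ,KPQ (d=161/12); attach at lengths (13/24, 71/24); label the merged cluster IJKPQVZ
final tree: ((I:37/6,((J:5/2,V:5/2):5/4,Z:15/4):29/12):13/24,(K:15/4,(P:1/2,Q:1/2):13/4):71/24)
total length: 361/12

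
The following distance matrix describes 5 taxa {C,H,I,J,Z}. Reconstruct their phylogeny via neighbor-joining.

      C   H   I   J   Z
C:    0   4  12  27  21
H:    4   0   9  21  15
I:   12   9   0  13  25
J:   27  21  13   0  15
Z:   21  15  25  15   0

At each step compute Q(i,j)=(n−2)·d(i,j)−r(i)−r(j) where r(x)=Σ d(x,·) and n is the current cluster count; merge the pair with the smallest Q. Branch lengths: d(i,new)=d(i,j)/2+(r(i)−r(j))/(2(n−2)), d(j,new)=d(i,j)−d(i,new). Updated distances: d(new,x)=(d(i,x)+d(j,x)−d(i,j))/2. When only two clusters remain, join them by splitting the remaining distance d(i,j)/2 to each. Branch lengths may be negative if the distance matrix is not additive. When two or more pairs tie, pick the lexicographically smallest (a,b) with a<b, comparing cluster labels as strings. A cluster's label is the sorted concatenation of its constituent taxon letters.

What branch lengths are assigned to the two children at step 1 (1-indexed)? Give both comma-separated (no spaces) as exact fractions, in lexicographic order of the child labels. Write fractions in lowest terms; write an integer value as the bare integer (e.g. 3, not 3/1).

1. join J+Z (d=15, Q=-107) ⇒ JZ; edges |J|=15/2, |Z|=15/2
  updated: d(C,JZ)=33/2, d(H,JZ)=21/2, d(I,JZ)=23/2
2. join C+H (d=4, Q=-48) ⇒ CH; edges |C|=17/4, |H|=-1/4
  updated: d(CH,I)=17/2, d(CH,JZ)=23/2
3. join CH+I (d=17/2, Q=-63/2) ⇒ CHI; edges |CH|=17/4, |I|=17/4
  updated: d(CHI,JZ)=29/4
4. join CHI+JZ (d=29/4) ⇒ CHIJZ; edges |CHI|=29/8, |JZ|=29/8
final tree: (((C:17/4,H:-1/4):17/4,I:17/4):29/8,(J:15/2,Z:15/2):29/8)
total length: 139/4

15/2,15/2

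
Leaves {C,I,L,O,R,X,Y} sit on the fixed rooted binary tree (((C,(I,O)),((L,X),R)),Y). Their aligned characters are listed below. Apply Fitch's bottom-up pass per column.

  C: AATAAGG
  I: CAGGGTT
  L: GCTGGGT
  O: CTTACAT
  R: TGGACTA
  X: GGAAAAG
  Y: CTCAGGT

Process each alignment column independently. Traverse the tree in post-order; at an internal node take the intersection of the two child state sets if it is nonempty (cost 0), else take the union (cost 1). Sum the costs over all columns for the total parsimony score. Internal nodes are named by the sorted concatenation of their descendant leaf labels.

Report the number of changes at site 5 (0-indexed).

site 0, node IO: I={C} ∩ O={C} → {C} (+0)
site 0, node CIO: C={A} ∪ IO={C} → {A,C} (+1)
site 0, node LX: L={G} ∩ X={G} → {G} (+0)
site 0, node LRX: LX={G} ∪ R={T} → {G,T} (+1)
site 0, node CILORX: CIO={A,C} ∪ LRX={G,T} → {A,C,G,T} (+1)
site 0, node CILORXY: CILORX={A,C,G,T} ∩ Y={C} → {C} (+0)
site 1, node IO: I={A} ∪ O={T} → {A,T} (+1)
site 1, node CIO: C={A} ∩ IO={A,T} → {A} (+0)
site 1, node LX: L={C} ∪ X={G} → {C,G} (+1)
site 1, node LRX: LX={C,G} ∩ R={G} → {G} (+0)
site 1, node CILORX: CIO={A} ∪ LRX={G} → {A,G} (+1)
site 1, node CILORXY: CILORX={A,G} ∪ Y={T} → {A,G,T} (+1)
site 2, node IO: I={G} ∪ O={T} → {G,T} (+1)
site 2, node CIO: C={T} ∩ IO={G,T} → {T} (+0)
site 2, node LX: L={T} ∪ X={A} → {A,T} (+1)
site 2, node LRX: LX={A,T} ∪ R={G} → {A,G,T} (+1)
site 2, node CILORX: CIO={T} ∩ LRX={A,G,T} → {T} (+0)
site 2, node CILORXY: CILORX={T} ∪ Y={C} → {C,T} (+1)
site 3, node IO: I={G} ∪ O={A} → {A,G} (+1)
site 3, node CIO: C={A} ∩ IO={A,G} → {A} (+0)
site 3, node LX: L={G} ∪ X={A} → {A,G} (+1)
site 3, node LRX: LX={A,G} ∩ R={A} → {A} (+0)
site 3, node CILORX: CIO={A} ∩ LRX={A} → {A} (+0)
site 3, node CILORXY: CILORX={A} ∩ Y={A} → {A} (+0)
site 4, node IO: I={G} ∪ O={C} → {C,G} (+1)
site 4, node CIO: C={A} ∪ IO={C,G} → {A,C,G} (+1)
site 4, node LX: L={G} ∪ X={A} → {A,G} (+1)
site 4, node LRX: LX={A,G} ∪ R={C} → {A,C,G} (+1)
site 4, node CILORX: CIO={A,C,G} ∩ LRX={A,C,G} → {A,C,G} (+0)
site 4, node CILORXY: CILORX={A,C,G} ∩ Y={G} → {G} (+0)
site 5, node IO: I={T} ∪ O={A} → {A,T} (+1)
site 5, node CIO: C={G} ∪ IO={A,T} → {A,G,T} (+1)
site 5, node LX: L={G} ∪ X={A} → {A,G} (+1)
site 5, node LRX: LX={A,G} ∪ R={T} → {A,G,T} (+1)
site 5, node CILORX: CIO={A,G,T} ∩ LRX={A,G,T} → {A,G,T} (+0)
site 5, node CILORXY: CILORX={A,G,T} ∩ Y={G} → {G} (+0)
site 6, node IO: I={T} ∩ O={T} → {T} (+0)
site 6, node CIO: C={G} ∪ IO={T} → {G,T} (+1)
site 6, node LX: L={T} ∪ X={G} → {G,T} (+1)
site 6, node LRX: LX={G,T} ∪ R={A} → {A,G,T} (+1)
site 6, node CILORX: CIO={G,T} ∩ LRX={A,G,T} → {G,T} (+0)
site 6, node CILORXY: CILORX={G,T} ∩ Y={T} → {T} (+0)
per-site changes: [3, 4, 4, 2, 4, 4, 3]; total = 24

4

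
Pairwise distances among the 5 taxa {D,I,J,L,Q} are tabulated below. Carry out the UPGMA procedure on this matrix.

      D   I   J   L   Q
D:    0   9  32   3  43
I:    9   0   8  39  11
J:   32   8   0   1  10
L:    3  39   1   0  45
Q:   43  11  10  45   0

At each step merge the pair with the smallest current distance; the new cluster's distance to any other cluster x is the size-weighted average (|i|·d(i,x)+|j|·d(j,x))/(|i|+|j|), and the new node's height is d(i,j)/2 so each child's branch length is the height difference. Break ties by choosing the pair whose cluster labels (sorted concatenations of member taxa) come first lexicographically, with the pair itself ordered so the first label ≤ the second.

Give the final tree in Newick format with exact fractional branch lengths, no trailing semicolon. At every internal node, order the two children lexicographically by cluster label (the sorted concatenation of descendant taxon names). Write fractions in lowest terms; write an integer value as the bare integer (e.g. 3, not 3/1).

(((D:9/2,I:9/2):23/4,(J:1/2,L:1/2):39/4):27/8,Q:109/8)

1. join J+L (d=1) ⇒ JL; edges |J|=1/2, |L|=1/2
  updated: d(D,JL)=35/2, d(I,JL)=47/2, d(JL,Q)=55/2
2. join D+I (d=9) ⇒ DI; edges |D|=9/2, |I|=9/2
  updated: d(DI,JL)=41/2, d(DI,Q)=27
3. join DI+JL (d=41/2) ⇒ DIJL; edges |DI|=23/4, |JL|=39/4
  updated: d(DIJL,Q)=109/4
4. join DIJL+Q (d=109/4) ⇒ DIJLQ; edges |DIJL|=27/8, |Q|=109/8
final tree: (((D:9/2,I:9/2):23/4,(J:1/2,L:1/2):39/4):27/8,Q:109/8)
total length: 85/2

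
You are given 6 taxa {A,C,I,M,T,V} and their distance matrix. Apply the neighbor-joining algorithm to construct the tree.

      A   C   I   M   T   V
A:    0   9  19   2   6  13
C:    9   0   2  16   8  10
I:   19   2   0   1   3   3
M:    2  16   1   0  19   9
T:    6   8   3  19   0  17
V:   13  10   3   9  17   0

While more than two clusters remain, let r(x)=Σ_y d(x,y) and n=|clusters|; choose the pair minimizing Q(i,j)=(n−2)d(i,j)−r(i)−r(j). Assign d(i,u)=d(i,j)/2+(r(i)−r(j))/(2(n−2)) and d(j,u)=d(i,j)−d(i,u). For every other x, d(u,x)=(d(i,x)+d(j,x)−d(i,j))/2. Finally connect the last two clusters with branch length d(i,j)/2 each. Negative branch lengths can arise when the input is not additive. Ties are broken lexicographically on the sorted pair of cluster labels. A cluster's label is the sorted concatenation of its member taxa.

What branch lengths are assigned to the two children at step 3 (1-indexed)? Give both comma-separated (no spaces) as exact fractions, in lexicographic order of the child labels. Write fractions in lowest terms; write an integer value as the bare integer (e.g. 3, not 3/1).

47/16,45/16

iteration 1: select A,M (d=2, Q=-88); attach at lengths (5/4, 3/4); label the merged cluster AM
  updated: d(AM,C)=23/2, d(AM,I)=9, d(AM,T)=23/2, d(AM,V)=10
iteration 2: select AM,V (d=10, Q=-52); attach at lengths (16/3, 14/3); label the merged cluster AMV
  updated: d(AMV,C)=23/4, d(AMV,I)=1, d(AMV,T)=37/4
iteration 3: select AMV,C (d=23/4, Q=-81/4); attach at lengths (47/16, 45/16); label the merged cluster ACMV
  updated: d(ACMV,I)=-11/8, d(ACMV,T)=23/4
iteration 4: select ACMV,I (d=-11/8, Q=-59/8); attach at lengths (11/16, -33/16); label the merged cluster ACIMV
  updated: d(ACIMV,T)=81/16
iteration 5: select ACIMV,T (d=81/16); attach at lengths (81/32, 81/32); label the merged cluster ACIMTV
final tree: (((((A:5/4,M:3/4):16/3,V:14/3):47/16,C:45/16):11/16,I:-33/16):81/32,T:81/32)
total length: 343/16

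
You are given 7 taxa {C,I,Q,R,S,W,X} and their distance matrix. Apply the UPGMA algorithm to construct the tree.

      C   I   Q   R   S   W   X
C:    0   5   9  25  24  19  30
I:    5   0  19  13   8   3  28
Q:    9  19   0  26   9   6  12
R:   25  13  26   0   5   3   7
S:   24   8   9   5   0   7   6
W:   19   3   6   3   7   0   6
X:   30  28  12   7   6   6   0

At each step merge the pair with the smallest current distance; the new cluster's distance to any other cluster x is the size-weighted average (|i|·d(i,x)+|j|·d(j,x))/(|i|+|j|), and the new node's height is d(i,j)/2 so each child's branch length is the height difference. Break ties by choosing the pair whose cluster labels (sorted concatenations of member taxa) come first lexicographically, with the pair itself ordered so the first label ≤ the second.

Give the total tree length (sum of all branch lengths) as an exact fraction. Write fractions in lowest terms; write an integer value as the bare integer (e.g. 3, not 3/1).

104/3

iteration 1: select I,W (d=3); attach at lengths (3/2, 3/2); label the merged cluster IW
  updated: d(C,IW)=12, d(IW,Q)=25/2, d(IW,R)=8, d(IW,S)=15/2, d(IW,X)=17
iteration 2: select R,S (d=5); attach at lengths (5/2, 5/2); label the merged cluster RS
  updated: d(C,RS)=49/2, d(IW,RS)=31/4, d(Q,RS)=35/2, d(RS,X)=13/2
iteration 3: select RS,X (d=13/2); attach at lengths (3/4, 13/4); label the merged cluster RSX
  updated: d(C,RSX)=79/3, d(IW,RSX)=65/6, d(Q,RSX)=47/3
iteration 4: select C,Q (d=9); attach at lengths (9/2, 9/2); label the merged cluster CQ
  updated: d(CQ,IW)=49/4, d(CQ,RSX)=21
iteration 5: select IW,RSX (d=65/6); attach at lengths (47/12, 13/6); label the merged cluster IRSWX
  updated: d(CQ,IRSWX)=35/2
iteration 6: select CQ,IRSWX (d=35/2); attach at lengths (17/4, 10/3); label the merged cluster CIQRSWX
final tree: ((C:9/2,Q:9/2):17/4,((I:3/2,W:3/2):47/12,((R:5/2,S:5/2):3/4,X:13/4):13/6):10/3)
total length: 104/3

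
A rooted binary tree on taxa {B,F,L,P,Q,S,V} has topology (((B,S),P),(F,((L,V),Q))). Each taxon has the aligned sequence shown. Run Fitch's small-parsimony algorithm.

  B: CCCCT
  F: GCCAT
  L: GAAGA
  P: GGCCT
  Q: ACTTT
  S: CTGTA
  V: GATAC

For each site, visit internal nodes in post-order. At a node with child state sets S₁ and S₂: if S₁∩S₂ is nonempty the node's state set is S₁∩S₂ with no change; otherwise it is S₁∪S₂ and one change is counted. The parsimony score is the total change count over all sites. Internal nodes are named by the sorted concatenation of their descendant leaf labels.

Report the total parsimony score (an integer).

[col 0] BS: children B:{C}, S:{C} ∩→ {C}; cost 0
[col 0] BPS: children BS:{C}, P:{G} ∪→ {C,G}; cost 1
[col 0] LV: children L:{G}, V:{G} ∩→ {G}; cost 0
[col 0] LQV: children LV:{G}, Q:{A} ∪→ {A,G}; cost 1
[col 0] FLQV: children F:{G}, LQV:{A,G} ∩→ {G}; cost 0
[col 0] BFLPQSV: children BPS:{C,G}, FLQV:{G} ∩→ {G}; cost 0
[col 1] BS: children B:{C}, S:{T} ∪→ {C,T}; cost 1
[col 1] BPS: children BS:{C,T}, P:{G} ∪→ {C,G,T}; cost 1
[col 1] LV: children L:{A}, V:{A} ∩→ {A}; cost 0
[col 1] LQV: children LV:{A}, Q:{C} ∪→ {A,C}; cost 1
[col 1] FLQV: children F:{C}, LQV:{A,C} ∩→ {C}; cost 0
[col 1] BFLPQSV: children BPS:{C,G,T}, FLQV:{C} ∩→ {C}; cost 0
[col 2] BS: children B:{C}, S:{G} ∪→ {C,G}; cost 1
[col 2] BPS: children BS:{C,G}, P:{C} ∩→ {C}; cost 0
[col 2] LV: children L:{A}, V:{T} ∪→ {A,T}; cost 1
[col 2] LQV: children LV:{A,T}, Q:{T} ∩→ {T}; cost 0
[col 2] FLQV: children F:{C}, LQV:{T} ∪→ {C,T}; cost 1
[col 2] BFLPQSV: children BPS:{C}, FLQV:{C,T} ∩→ {C}; cost 0
[col 3] BS: children B:{C}, S:{T} ∪→ {C,T}; cost 1
[col 3] BPS: children BS:{C,T}, P:{C} ∩→ {C}; cost 0
[col 3] LV: children L:{G}, V:{A} ∪→ {A,G}; cost 1
[col 3] LQV: children LV:{A,G}, Q:{T} ∪→ {A,G,T}; cost 1
[col 3] FLQV: children F:{A}, LQV:{A,G,T} ∩→ {A}; cost 0
[col 3] BFLPQSV: children BPS:{C}, FLQV:{A} ∪→ {A,C}; cost 1
[col 4] BS: children B:{T}, S:{A} ∪→ {A,T}; cost 1
[col 4] BPS: children BS:{A,T}, P:{T} ∩→ {T}; cost 0
[col 4] LV: children L:{A}, V:{C} ∪→ {A,C}; cost 1
[col 4] LQV: children LV:{A,C}, Q:{T} ∪→ {A,C,T}; cost 1
[col 4] FLQV: children F:{T}, LQV:{A,C,T} ∩→ {T}; cost 0
[col 4] BFLPQSV: children BPS:{T}, FLQV:{T} ∩→ {T}; cost 0
per-site changes: [2, 3, 3, 4, 3]; total = 15

15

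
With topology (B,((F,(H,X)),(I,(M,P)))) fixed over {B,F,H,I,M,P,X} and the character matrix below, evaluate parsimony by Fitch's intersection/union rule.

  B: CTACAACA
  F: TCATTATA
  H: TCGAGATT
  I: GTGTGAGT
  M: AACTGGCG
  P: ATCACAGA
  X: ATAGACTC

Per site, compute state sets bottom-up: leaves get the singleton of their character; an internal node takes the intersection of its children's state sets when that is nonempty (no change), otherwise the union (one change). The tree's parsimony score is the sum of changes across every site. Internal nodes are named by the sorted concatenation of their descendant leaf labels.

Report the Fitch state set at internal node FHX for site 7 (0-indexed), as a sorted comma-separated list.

HX@0: {T} ∪ {A} = {A,T} (union, +1)
FHX@0: {T} ∩ {A,T} = {T} (intersection, +0)
MP@0: {A} ∩ {A} = {A} (intersection, +0)
IMP@0: {G} ∪ {A} = {A,G} (union, +1)
FHIMPX@0: {T} ∪ {A,G} = {A,G,T} (union, +1)
BFHIMPX@0: {C} ∪ {A,G,T} = {A,C,G,T} (union, +1)
HX@1: {C} ∪ {T} = {C,T} (union, +1)
FHX@1: {C} ∩ {C,T} = {C} (intersection, +0)
MP@1: {A} ∪ {T} = {A,T} (union, +1)
IMP@1: {T} ∩ {A,T} = {T} (intersection, +0)
FHIMPX@1: {C} ∪ {T} = {C,T} (union, +1)
BFHIMPX@1: {T} ∩ {C,T} = {T} (intersection, +0)
HX@2: {G} ∪ {A} = {A,G} (union, +1)
FHX@2: {A} ∩ {A,G} = {A} (intersection, +0)
MP@2: {C} ∩ {C} = {C} (intersection, +0)
IMP@2: {G} ∪ {C} = {C,G} (union, +1)
FHIMPX@2: {A} ∪ {C,G} = {A,C,G} (union, +1)
BFHIMPX@2: {A} ∩ {A,C,G} = {A} (intersection, +0)
HX@3: {A} ∪ {G} = {A,G} (union, +1)
FHX@3: {T} ∪ {A,G} = {A,G,T} (union, +1)
MP@3: {T} ∪ {A} = {A,T} (union, +1)
IMP@3: {T} ∩ {A,T} = {T} (intersection, +0)
FHIMPX@3: {A,G,T} ∩ {T} = {T} (intersection, +0)
BFHIMPX@3: {C} ∪ {T} = {C,T} (union, +1)
HX@4: {G} ∪ {A} = {A,G} (union, +1)
FHX@4: {T} ∪ {A,G} = {A,G,T} (union, +1)
MP@4: {G} ∪ {C} = {C,G} (union, +1)
IMP@4: {G} ∩ {C,G} = {G} (intersection, +0)
FHIMPX@4: {A,G,T} ∩ {G} = {G} (intersection, +0)
BFHIMPX@4: {A} ∪ {G} = {A,G} (union, +1)
HX@5: {A} ∪ {C} = {A,C} (union, +1)
FHX@5: {A} ∩ {A,C} = {A} (intersection, +0)
MP@5: {G} ∪ {A} = {A,G} (union, +1)
IMP@5: {A} ∩ {A,G} = {A} (intersection, +0)
FHIMPX@5: {A} ∩ {A} = {A} (intersection, +0)
BFHIMPX@5: {A} ∩ {A} = {A} (intersection, +0)
HX@6: {T} ∩ {T} = {T} (intersection, +0)
FHX@6: {T} ∩ {T} = {T} (intersection, +0)
MP@6: {C} ∪ {G} = {C,G} (union, +1)
IMP@6: {G} ∩ {C,G} = {G} (intersection, +0)
FHIMPX@6: {T} ∪ {G} = {G,T} (union, +1)
BFHIMPX@6: {C} ∪ {G,T} = {C,G,T} (union, +1)
HX@7: {T} ∪ {C} = {C,T} (union, +1)
FHX@7: {A} ∪ {C,T} = {A,C,T} (union, +1)
MP@7: {G} ∪ {A} = {A,G} (union, +1)
IMP@7: {T} ∪ {A,G} = {A,G,T} (union, +1)
FHIMPX@7: {A,C,T} ∩ {A,G,T} = {A,T} (intersection, +0)
BFHIMPX@7: {A} ∩ {A,T} = {A} (intersection, +0)
per-site changes: [4, 3, 3, 4, 4, 2, 3, 4]; total = 27

A,C,T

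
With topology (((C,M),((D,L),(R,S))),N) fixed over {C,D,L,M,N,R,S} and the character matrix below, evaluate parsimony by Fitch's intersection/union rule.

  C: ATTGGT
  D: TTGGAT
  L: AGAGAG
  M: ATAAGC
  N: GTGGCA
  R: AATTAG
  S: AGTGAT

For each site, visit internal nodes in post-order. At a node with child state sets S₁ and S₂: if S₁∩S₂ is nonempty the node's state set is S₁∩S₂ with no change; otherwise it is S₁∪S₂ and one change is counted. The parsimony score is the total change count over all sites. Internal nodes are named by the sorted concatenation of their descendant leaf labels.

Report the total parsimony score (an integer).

17

CM@0: {A} ∩ {A} = {A} (intersection, +0)
DL@0: {T} ∪ {A} = {A,T} (union, +1)
RS@0: {A} ∩ {A} = {A} (intersection, +0)
DLRS@0: {A,T} ∩ {A} = {A} (intersection, +0)
CDLMRS@0: {A} ∩ {A} = {A} (intersection, +0)
CDLMNRS@0: {A} ∪ {G} = {A,G} (union, +1)
CM@1: {T} ∩ {T} = {T} (intersection, +0)
DL@1: {T} ∪ {G} = {G,T} (union, +1)
RS@1: {A} ∪ {G} = {A,G} (union, +1)
DLRS@1: {G,T} ∩ {A,G} = {G} (intersection, +0)
CDLMRS@1: {T} ∪ {G} = {G,T} (union, +1)
CDLMNRS@1: {G,T} ∩ {T} = {T} (intersection, +0)
CM@2: {T} ∪ {A} = {A,T} (union, +1)
DL@2: {G} ∪ {A} = {A,G} (union, +1)
RS@2: {T} ∩ {T} = {T} (intersection, +0)
DLRS@2: {A,G} ∪ {T} = {A,G,T} (union, +1)
CDLMRS@2: {A,T} ∩ {A,G,T} = {A,T} (intersection, +0)
CDLMNRS@2: {A,T} ∪ {G} = {A,G,T} (union, +1)
CM@3: {G} ∪ {A} = {A,G} (union, +1)
DL@3: {G} ∩ {G} = {G} (intersection, +0)
RS@3: {T} ∪ {G} = {G,T} (union, +1)
DLRS@3: {G} ∩ {G,T} = {G} (intersection, +0)
CDLMRS@3: {A,G} ∩ {G} = {G} (intersection, +0)
CDLMNRS@3: {G} ∩ {G} = {G} (intersection, +0)
CM@4: {G} ∩ {G} = {G} (intersection, +0)
DL@4: {A} ∩ {A} = {A} (intersection, +0)
RS@4: {A} ∩ {A} = {A} (intersection, +0)
DLRS@4: {A} ∩ {A} = {A} (intersection, +0)
CDLMRS@4: {G} ∪ {A} = {A,G} (union, +1)
CDLMNRS@4: {A,G} ∪ {C} = {A,C,G} (union, +1)
CM@5: {T} ∪ {C} = {C,T} (union, +1)
DL@5: {T} ∪ {G} = {G,T} (union, +1)
RS@5: {G} ∪ {T} = {G,T} (union, +1)
DLRS@5: {G,T} ∩ {G,T} = {G,T} (intersection, +0)
CDLMRS@5: {C,T} ∩ {G,T} = {T} (intersection, +0)
CDLMNRS@5: {T} ∪ {A} = {A,T} (union, +1)
per-site changes: [2, 3, 4, 2, 2, 4]; total = 17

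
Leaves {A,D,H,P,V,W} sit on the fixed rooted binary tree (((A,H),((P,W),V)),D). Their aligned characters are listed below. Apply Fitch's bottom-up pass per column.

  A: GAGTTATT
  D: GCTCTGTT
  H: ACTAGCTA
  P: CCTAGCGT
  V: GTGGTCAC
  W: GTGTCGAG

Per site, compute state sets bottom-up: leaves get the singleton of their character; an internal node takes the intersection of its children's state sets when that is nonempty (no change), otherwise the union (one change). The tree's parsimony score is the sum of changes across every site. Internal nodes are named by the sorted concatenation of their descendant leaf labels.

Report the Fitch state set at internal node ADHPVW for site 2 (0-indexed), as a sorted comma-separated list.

G,T

[col 0] AH: children A:{G}, H:{A} ∪→ {A,G}; cost 1
[col 0] PW: children P:{C}, W:{G} ∪→ {C,G}; cost 1
[col 0] PVW: children PW:{C,G}, V:{G} ∩→ {G}; cost 0
[col 0] AHPVW: children AH:{A,G}, PVW:{G} ∩→ {G}; cost 0
[col 0] ADHPVW: children AHPVW:{G}, D:{G} ∩→ {G}; cost 0
[col 1] AH: children A:{A}, H:{C} ∪→ {A,C}; cost 1
[col 1] PW: children P:{C}, W:{T} ∪→ {C,T}; cost 1
[col 1] PVW: children PW:{C,T}, V:{T} ∩→ {T}; cost 0
[col 1] AHPVW: children AH:{A,C}, PVW:{T} ∪→ {A,C,T}; cost 1
[col 1] ADHPVW: children AHPVW:{A,C,T}, D:{C} ∩→ {C}; cost 0
[col 2] AH: children A:{G}, H:{T} ∪→ {G,T}; cost 1
[col 2] PW: children P:{T}, W:{G} ∪→ {G,T}; cost 1
[col 2] PVW: children PW:{G,T}, V:{G} ∩→ {G}; cost 0
[col 2] AHPVW: children AH:{G,T}, PVW:{G} ∩→ {G}; cost 0
[col 2] ADHPVW: children AHPVW:{G}, D:{T} ∪→ {G,T}; cost 1
[col 3] AH: children A:{T}, H:{A} ∪→ {A,T}; cost 1
[col 3] PW: children P:{A}, W:{T} ∪→ {A,T}; cost 1
[col 3] PVW: children PW:{A,T}, V:{G} ∪→ {A,G,T}; cost 1
[col 3] AHPVW: children AH:{A,T}, PVW:{A,G,T} ∩→ {A,T}; cost 0
[col 3] ADHPVW: children AHPVW:{A,T}, D:{C} ∪→ {A,C,T}; cost 1
[col 4] AH: children A:{T}, H:{G} ∪→ {G,T}; cost 1
[col 4] PW: children P:{G}, W:{C} ∪→ {C,G}; cost 1
[col 4] PVW: children PW:{C,G}, V:{T} ∪→ {C,G,T}; cost 1
[col 4] AHPVW: children AH:{G,T}, PVW:{C,G,T} ∩→ {G,T}; cost 0
[col 4] ADHPVW: children AHPVW:{G,T}, D:{T} ∩→ {T}; cost 0
[col 5] AH: children A:{A}, H:{C} ∪→ {A,C}; cost 1
[col 5] PW: children P:{C}, W:{G} ∪→ {C,G}; cost 1
[col 5] PVW: children PW:{C,G}, V:{C} ∩→ {C}; cost 0
[col 5] AHPVW: children AH:{A,C}, PVW:{C} ∩→ {C}; cost 0
[col 5] ADHPVW: children AHPVW:{C}, D:{G} ∪→ {C,G}; cost 1
[col 6] AH: children A:{T}, H:{T} ∩→ {T}; cost 0
[col 6] PW: children P:{G}, W:{A} ∪→ {A,G}; cost 1
[col 6] PVW: children PW:{A,G}, V:{A} ∩→ {A}; cost 0
[col 6] AHPVW: children AH:{T}, PVW:{A} ∪→ {A,T}; cost 1
[col 6] ADHPVW: children AHPVW:{A,T}, D:{T} ∩→ {T}; cost 0
[col 7] AH: children A:{T}, H:{A} ∪→ {A,T}; cost 1
[col 7] PW: children P:{T}, W:{G} ∪→ {G,T}; cost 1
[col 7] PVW: children PW:{G,T}, V:{C} ∪→ {C,G,T}; cost 1
[col 7] AHPVW: children AH:{A,T}, PVW:{C,G,T} ∩→ {T}; cost 0
[col 7] ADHPVW: children AHPVW:{T}, D:{T} ∩→ {T}; cost 0
per-site changes: [2, 3, 3, 4, 3, 3, 2, 3]; total = 23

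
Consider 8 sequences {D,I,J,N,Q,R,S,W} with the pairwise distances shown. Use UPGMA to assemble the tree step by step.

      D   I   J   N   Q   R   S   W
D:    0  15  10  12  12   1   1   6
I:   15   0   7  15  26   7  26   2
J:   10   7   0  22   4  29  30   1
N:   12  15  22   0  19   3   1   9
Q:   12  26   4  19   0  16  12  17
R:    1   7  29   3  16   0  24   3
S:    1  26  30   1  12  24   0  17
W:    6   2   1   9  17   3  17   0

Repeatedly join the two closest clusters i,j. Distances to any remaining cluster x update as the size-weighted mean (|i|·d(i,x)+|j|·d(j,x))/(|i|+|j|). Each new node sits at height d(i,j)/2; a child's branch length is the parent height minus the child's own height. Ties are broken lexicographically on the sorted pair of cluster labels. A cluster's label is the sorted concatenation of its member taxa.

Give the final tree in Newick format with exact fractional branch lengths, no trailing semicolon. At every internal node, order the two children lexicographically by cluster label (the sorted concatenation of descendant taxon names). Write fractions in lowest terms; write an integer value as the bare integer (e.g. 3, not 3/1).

step 1: merge (D,R) at d=1; branch lengths D→1/2, R→1/2; new cluster DR
  updated: d(DR,I)=11, d(DR,J)=39/2, d(DR,N)=15/2, d(DR,Q)=14, d(DR,S)=25/2, d(DR,W)=9/2
step 2: merge (J,W) at d=1; branch lengths J→1/2, W→1/2; new cluster JW
  updated: d(DR,JW)=12, d(I,JW)=9/2, d(JW,N)=31/2, d(JW,Q)=21/2, d(JW,S)=47/2
step 3: merge (N,S) at d=1; branch lengths N→1/2, S→1/2; new cluster NS
  updated: d(DR,NS)=10, d(I,NS)=41/2, d(JW,NS)=39/2, d(NS,Q)=31/2
step 4: merge (I,JW) at d=9/2; branch lengths I→9/4, JW→7/4; new cluster IJW
  updated: d(DR,IJW)=35/3, d(IJW,NS)=119/6, d(IJW,Q)=47/3
step 5: merge (DR,NS) at d=10; branch lengths DR→9/2, NS→9/2; new cluster DNRS
  updated: d(DNRS,IJW)=63/4, d(DNRS,Q)=59/4
step 6: merge (DNRS,Q) at d=59/4; branch lengths DNRS→19/8, Q→59/8; new cluster DNQRS
  updated: d(DNQRS,IJW)=236/15
step 7: merge (DNQRS,IJW) at d=236/15; branch lengths DNQRS→59/120, IJW→337/60; new cluster DIJNQRSW
final tree: ((((D:1/2,R:1/2):9/2,(N:1/2,S:1/2):9/2):19/8,Q:59/8):59/120,(I:9/4,(J:1/2,W:1/2):7/4):337/60)
total length: 3823/120

((((D:1/2,R:1/2):9/2,(N:1/2,S:1/2):9/2):19/8,Q:59/8):59/120,(I:9/4,(J:1/2,W:1/2):7/4):337/60)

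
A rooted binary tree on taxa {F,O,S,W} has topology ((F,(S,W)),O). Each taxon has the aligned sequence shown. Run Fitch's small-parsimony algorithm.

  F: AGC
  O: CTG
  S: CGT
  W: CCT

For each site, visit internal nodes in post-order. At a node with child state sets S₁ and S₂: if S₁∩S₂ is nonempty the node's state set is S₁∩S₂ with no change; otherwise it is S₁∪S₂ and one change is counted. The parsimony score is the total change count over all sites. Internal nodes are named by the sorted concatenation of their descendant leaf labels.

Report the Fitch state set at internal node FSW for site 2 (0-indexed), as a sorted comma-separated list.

[col 0] SW: children S:{C}, W:{C} ∩→ {C}; cost 0
[col 0] FSW: children F:{A}, SW:{C} ∪→ {A,C}; cost 1
[col 0] FOSW: children FSW:{A,C}, O:{C} ∩→ {C}; cost 0
[col 1] SW: children S:{G}, W:{C} ∪→ {C,G}; cost 1
[col 1] FSW: children F:{G}, SW:{C,G} ∩→ {G}; cost 0
[col 1] FOSW: children FSW:{G}, O:{T} ∪→ {G,T}; cost 1
[col 2] SW: children S:{T}, W:{T} ∩→ {T}; cost 0
[col 2] FSW: children F:{C}, SW:{T} ∪→ {C,T}; cost 1
[col 2] FOSW: children FSW:{C,T}, O:{G} ∪→ {C,G,T}; cost 1
per-site changes: [1, 2, 2]; total = 5

C,T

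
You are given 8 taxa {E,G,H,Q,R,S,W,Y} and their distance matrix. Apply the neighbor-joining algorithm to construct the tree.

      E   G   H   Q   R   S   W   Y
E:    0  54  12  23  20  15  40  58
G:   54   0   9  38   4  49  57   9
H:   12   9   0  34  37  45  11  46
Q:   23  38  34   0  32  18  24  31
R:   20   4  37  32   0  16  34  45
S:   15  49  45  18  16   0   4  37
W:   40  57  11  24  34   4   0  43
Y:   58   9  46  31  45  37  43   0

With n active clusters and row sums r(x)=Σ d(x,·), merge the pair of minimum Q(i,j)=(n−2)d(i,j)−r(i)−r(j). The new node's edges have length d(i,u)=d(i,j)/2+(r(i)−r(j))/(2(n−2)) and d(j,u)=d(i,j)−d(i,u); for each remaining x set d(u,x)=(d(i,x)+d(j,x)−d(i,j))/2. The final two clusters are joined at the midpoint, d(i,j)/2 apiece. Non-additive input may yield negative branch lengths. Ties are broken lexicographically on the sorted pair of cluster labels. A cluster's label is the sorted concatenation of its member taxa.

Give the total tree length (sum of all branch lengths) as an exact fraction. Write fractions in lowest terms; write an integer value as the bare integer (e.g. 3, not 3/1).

673/8

step 1: merge (G,Y) at d=9, Q=-435; branch lengths G→5/12, Y→103/12; new cluster GY
  updated: d(E,GY)=103/2, d(GY,H)=23, d(GY,Q)=30, d(GY,R)=20, d(GY,S)=77/2, d(GY,W)=91/2
step 2: merge (S,W) at d=4, Q=-275; branch lengths S→-1/5, W→21/5; new cluster SW
  updated: d(E,SW)=51/2, d(GY,SW)=40, d(H,SW)=26, d(Q,SW)=19, d(R,SW)=23
step 3: merge (GY,R) at d=20, Q=-433/2; branch lengths GY→225/16, R→95/16; new cluster GRY
  updated: d(E,GRY)=103/4, d(GRY,H)=20, d(GRY,Q)=21, d(GRY,SW)=43/2
step 4: merge (E,H) at d=12, Q=-569/4; branch lengths E→121/24, H→167/24; new cluster EH
  updated: d(EH,GRY)=135/8, d(EH,Q)=45/2, d(EH,SW)=79/4
step 5: merge (EH,GRY) at d=135/8, Q=-339/4; branch lengths EH→67/8, GRY→17/2; new cluster EGHRY
  updated: d(EGHRY,Q)=213/16, d(EGHRY,SW)=195/16
step 6: merge (EGHRY,Q) at d=213/16, Q=-89/2; branch lengths EGHRY→13/4, Q→161/16; new cluster EGHQRY
  updated: d(EGHQRY,SW)=143/16
step 7: merge (EGHQRY,SW) at d=143/16; branch lengths EGHQRY→143/32, SW→143/32; new cluster EGHQRSWY
final tree: ((((E:121/24,H:167/24):67/8,((G:5/12,Y:103/12):225/16,R:95/16):17/2):13/4,Q:161/16):143/32,(S:-1/5,W:21/5):143/32)
total length: 673/8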